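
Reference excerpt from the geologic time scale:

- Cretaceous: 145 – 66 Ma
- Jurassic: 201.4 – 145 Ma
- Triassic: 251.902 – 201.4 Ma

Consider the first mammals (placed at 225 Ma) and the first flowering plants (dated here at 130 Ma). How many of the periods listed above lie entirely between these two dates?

The older date is 225 Ma and the younger is 130 Ma.
Periods with start < 225 and end > 130 Ma: Jurassic (201.4–145).
That is 1 complete period.

1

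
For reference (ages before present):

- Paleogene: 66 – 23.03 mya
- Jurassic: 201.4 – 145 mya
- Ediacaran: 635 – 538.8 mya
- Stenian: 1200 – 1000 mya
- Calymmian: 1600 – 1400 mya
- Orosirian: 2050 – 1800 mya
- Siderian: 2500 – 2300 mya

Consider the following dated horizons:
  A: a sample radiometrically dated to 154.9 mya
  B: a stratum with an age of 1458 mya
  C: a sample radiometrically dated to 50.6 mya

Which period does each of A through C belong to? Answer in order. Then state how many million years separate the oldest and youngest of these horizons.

A — Jurassic; B — Calymmian; C — Paleogene; span 1407.4 million years

Match each age against the start–end ranges in the excerpt: A = 154.9 Ma → Jurassic (201.4–145); B = 1458 Ma → Calymmian (1600–1400); C = 50.6 Ma → Paleogene (66–23.03).
The largest age is 1458 Ma and the smallest is 50.6 Ma; their difference is 1407.4 Myr.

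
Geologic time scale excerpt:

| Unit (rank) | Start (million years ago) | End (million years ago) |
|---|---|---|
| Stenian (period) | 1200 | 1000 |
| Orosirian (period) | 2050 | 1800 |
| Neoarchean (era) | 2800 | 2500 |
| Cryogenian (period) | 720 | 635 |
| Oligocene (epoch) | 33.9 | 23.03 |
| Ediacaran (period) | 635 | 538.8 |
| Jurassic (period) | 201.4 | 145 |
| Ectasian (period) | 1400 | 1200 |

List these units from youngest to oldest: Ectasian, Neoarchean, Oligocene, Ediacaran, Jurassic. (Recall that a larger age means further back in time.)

The oldest of these is Neoarchean (starts 2800 Ma) and the youngest is Oligocene (ends 23.03 Ma).
In between, by decreasing start age: Ectasian (1400), Ediacaran (635), Jurassic (201.4).
Listing youngest first means reversing that sequence.

Oligocene, then Jurassic, then Ediacaran, then Ectasian, then Neoarchean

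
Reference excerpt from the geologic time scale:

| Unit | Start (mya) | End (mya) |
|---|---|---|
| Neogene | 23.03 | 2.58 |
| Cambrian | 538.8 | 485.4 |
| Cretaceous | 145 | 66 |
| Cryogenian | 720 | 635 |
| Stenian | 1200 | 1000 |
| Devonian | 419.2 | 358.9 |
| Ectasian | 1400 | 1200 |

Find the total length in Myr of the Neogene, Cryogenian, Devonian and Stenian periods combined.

Each duration: Neogene = 20.45; Cryogenian = 85; Devonian = 60.3; Stenian = 200.
Sum: 20.45 + 85 + 60.3 + 200 = 365.75 Myr.

365.75 million years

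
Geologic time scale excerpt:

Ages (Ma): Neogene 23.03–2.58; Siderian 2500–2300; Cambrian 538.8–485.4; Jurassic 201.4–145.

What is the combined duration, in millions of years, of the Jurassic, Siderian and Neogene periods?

Duration is start − end for each: (201.4 − 145) + (2500 − 2300) + (23.03 − 2.58).
That is 56.4 + 200 + 20.45, which totals 276.85 million years.

276.85 million years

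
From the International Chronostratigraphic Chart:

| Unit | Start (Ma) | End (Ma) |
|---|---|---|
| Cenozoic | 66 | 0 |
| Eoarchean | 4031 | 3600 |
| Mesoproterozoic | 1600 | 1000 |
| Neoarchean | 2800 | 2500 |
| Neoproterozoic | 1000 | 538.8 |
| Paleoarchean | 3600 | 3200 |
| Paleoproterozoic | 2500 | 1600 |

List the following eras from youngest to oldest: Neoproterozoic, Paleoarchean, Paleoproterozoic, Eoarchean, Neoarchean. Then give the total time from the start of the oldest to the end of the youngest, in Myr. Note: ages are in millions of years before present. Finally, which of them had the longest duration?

Neoproterozoic → Paleoproterozoic → Neoarchean → Paleoarchean → Eoarchean; total span 3492.2 Myr; longest is Paleoproterozoic

Start ages (Ma): Eoarchean 4031, Paleoarchean 3600, Neoarchean 2800, Paleoproterozoic 2500, Neoproterozoic 1000.
Ordered youngest to oldest: Neoproterozoic, Paleoproterozoic, Neoarchean, Paleoarchean, Eoarchean.
Span = 4031 − 538.8 = 3492.2 Myr.
Durations: Neoarchean 300, Neoproterozoic 461.2, Paleoproterozoic 900, Paleoarchean 400, Eoarchean 431 → longest is Paleoproterozoic (900 Myr).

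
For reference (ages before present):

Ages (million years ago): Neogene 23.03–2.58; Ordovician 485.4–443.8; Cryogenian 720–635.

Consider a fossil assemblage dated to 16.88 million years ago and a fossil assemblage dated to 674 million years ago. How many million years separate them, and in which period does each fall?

657.12 million years apart; the first in the Neogene, the second in the Cryogenian

Elapsed time: 674 − 16.88 = 657.12 Myr.
16.88 Ma lies within 23.03–2.58 Ma: Neogene.
674 Ma lies within 720–635 Ma: Cryogenian.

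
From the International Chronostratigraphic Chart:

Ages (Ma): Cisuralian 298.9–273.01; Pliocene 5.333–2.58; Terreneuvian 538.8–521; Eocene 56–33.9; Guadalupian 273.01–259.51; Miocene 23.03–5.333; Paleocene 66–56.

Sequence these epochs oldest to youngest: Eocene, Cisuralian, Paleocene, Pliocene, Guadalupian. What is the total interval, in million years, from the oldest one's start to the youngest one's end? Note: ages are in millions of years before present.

Cisuralian → Guadalupian → Paleocene → Eocene → Pliocene; total span 296.32 Myr

Start ages (Ma): Cisuralian 298.9, Guadalupian 273.01, Paleocene 66, Eocene 56, Pliocene 5.333.
Ordered oldest to youngest: Cisuralian, Guadalupian, Paleocene, Eocene, Pliocene.
Span = 298.9 − 2.58 = 296.32 Myr.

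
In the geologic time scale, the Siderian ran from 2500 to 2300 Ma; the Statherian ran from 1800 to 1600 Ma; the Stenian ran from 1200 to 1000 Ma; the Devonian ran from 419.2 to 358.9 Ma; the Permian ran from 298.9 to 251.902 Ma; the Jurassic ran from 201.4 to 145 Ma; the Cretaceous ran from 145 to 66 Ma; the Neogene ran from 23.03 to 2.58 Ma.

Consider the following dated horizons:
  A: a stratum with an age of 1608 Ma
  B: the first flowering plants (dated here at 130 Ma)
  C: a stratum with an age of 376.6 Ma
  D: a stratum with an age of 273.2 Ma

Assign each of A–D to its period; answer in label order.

A: 1608 Ma lies in 1800–1600 Ma, so Statherian.
B: 130 Ma lies in 145–66 Ma, so Cretaceous.
C: 376.6 Ma lies in 419.2–358.9 Ma, so Devonian.
D: 273.2 Ma lies in 298.9–251.902 Ma, so Permian.

A — Statherian; B — Cretaceous; C — Devonian; D — Permian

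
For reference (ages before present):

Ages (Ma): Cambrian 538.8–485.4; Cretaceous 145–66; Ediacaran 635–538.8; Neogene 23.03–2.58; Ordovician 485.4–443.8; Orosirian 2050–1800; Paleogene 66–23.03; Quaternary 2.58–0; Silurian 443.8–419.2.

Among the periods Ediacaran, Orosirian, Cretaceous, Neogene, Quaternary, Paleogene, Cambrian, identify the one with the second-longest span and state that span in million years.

Start − end for each: Ediacaran 635 − 538.8 = 96.2; Orosirian 2050 − 1800 = 250; Cretaceous 145 − 66 = 79; Neogene 23.03 − 2.58 = 20.45; Quaternary 2.58 − 0 = 2.58; Paleogene 66 − 23.03 = 42.97; Cambrian 538.8 − 485.4 = 53.4.
Ranking these from longest: Orosirian > Ediacaran > Cretaceous > Cambrian > Paleogene > Neogene > Quaternary.
Position 2 in that ranking is Ediacaran, which lasted 96.2 Myr.

Ediacaran, 96.2 million years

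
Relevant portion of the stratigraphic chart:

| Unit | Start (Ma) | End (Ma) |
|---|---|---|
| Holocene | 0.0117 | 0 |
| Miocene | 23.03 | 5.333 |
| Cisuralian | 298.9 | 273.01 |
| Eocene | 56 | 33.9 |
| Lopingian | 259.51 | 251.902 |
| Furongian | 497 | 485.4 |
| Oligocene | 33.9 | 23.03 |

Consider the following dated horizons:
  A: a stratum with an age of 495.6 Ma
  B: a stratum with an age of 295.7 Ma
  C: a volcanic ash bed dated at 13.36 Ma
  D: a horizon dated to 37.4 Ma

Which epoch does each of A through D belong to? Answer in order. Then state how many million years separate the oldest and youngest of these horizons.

A — Furongian; B — Cisuralian; C — Miocene; D — Eocene; span 482.24 million years

A: 495.6 Ma lies in 497–485.4 Ma, so Furongian.
B: 295.7 Ma lies in 298.9–273.01 Ma, so Cisuralian.
C: 13.36 Ma lies in 23.03–5.333 Ma, so Miocene.
D: 37.4 Ma lies in 56–33.9 Ma, so Eocene.
Oldest = 495.6 Ma, youngest = 13.36 Ma → span 482.24 Myr.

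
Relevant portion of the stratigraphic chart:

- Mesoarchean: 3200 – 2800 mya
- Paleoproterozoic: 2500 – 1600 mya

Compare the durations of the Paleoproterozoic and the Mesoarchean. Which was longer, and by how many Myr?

Paleoproterozoic, by 500 million years

Paleoproterozoic: 2500 − 1600 = 900 Myr.
Mesoarchean: 3200 − 2800 = 400 Myr.
Difference: 900 − 400 = 500 Myr, so the Paleoproterozoic was longer.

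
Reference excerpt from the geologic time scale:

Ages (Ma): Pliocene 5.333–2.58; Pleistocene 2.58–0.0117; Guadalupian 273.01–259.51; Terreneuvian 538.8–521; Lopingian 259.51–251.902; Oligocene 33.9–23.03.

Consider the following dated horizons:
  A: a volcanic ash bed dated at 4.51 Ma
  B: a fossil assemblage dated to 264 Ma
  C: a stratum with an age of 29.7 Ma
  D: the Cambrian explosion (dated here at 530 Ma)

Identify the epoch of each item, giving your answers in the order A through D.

A — Pliocene; B — Guadalupian; C — Oligocene; D — Terreneuvian

Match each age against the start–end ranges in the excerpt: A = 4.51 Ma → Pliocene (5.333–2.58); B = 264 Ma → Guadalupian (273.01–259.51); C = 29.7 Ma → Oligocene (33.9–23.03); D = 530 Ma → Terreneuvian (538.8–521).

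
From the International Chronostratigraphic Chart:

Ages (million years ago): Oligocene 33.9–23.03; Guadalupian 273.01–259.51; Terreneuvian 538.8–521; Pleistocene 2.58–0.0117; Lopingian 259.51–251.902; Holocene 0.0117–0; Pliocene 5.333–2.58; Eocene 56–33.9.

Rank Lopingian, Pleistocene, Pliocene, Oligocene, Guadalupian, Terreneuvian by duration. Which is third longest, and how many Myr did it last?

Oligocene, 10.87 million years

Durations: Lopingian 7.608; Pleistocene 2.5683; Pliocene 2.753; Oligocene 10.87; Guadalupian 13.5; Terreneuvian 17.8 Myr.
Sorted longest-first: Terreneuvian (17.8), Guadalupian (13.5), Oligocene (10.87), Lopingian (7.608), Pliocene (2.753), Pleistocene (2.5683).
The third longest is Oligocene at 10.87 Myr.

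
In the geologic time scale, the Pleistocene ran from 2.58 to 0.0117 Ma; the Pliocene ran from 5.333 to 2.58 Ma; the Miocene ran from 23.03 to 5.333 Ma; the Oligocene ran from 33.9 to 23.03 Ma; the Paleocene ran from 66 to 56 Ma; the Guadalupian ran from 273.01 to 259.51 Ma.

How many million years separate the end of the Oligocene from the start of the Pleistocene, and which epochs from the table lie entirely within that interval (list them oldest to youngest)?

The Oligocene closes at 23.03 Ma and the Pleistocene opens at 2.58 Ma, so the interval is 23.03 − 2.58 = 20.45 Myr.
An epoch fits inside if it starts at or after 23.03 Ma and ends at or before 2.58 Ma; oldest first that gives Miocene, Pliocene.

20.45 million years; Miocene, Pliocene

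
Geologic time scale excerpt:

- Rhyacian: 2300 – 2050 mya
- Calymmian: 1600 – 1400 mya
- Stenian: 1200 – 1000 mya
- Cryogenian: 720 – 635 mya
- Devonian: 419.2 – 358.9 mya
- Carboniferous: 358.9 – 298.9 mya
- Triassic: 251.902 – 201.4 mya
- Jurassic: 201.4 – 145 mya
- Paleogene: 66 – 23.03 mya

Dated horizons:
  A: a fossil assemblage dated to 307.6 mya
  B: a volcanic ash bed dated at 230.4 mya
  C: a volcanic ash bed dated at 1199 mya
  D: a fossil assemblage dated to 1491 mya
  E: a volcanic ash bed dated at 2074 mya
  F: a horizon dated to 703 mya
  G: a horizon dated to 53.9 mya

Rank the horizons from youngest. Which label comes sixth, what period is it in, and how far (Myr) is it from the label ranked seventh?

D, in the Calymmian; 583 million years to E

Sorted youngest-first by Ma: G (53.9), B (230.4), A (307.6), F (703), C (1199), D (1491), E (2074).
The sixth youngest is D at 1491 Ma, which lies in 1600–1400 Ma: the Calymmian.
The seventh youngest is E at 2074 Ma; separation = |1491 − 2074| = 583 Myr.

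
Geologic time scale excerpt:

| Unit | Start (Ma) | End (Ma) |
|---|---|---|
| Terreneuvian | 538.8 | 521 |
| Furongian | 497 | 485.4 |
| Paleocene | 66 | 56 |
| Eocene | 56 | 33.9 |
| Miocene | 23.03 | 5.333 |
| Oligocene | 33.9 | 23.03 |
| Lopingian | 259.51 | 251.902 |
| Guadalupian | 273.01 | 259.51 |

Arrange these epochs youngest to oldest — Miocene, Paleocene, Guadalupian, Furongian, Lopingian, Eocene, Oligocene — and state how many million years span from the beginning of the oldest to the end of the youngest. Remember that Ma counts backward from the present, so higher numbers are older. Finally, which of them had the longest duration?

Miocene, Oligocene, Eocene, Paleocene, Lopingian, Guadalupian, Furongian; total span 491.667 Myr; longest is Eocene

Start ages (Ma): Furongian 497, Guadalupian 273.01, Lopingian 259.51, Paleocene 66, Eocene 56, Oligocene 33.9, Miocene 23.03.
Ordered youngest to oldest: Miocene, Oligocene, Eocene, Paleocene, Lopingian, Guadalupian, Furongian.
Span = 497 − 5.333 = 491.667 Myr.
Durations: Miocene 17.697, Oligocene 10.87, Paleocene 10, Guadalupian 13.5, Eocene 22.1, Lopingian 7.608, Furongian 11.6 → longest is Eocene (22.1 Myr).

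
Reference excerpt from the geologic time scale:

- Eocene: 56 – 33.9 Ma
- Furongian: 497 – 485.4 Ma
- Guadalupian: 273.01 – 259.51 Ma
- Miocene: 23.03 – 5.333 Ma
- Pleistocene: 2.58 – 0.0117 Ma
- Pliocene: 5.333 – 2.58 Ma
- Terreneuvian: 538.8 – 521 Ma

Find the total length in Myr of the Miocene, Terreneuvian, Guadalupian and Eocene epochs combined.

Duration is start − end for each: (23.03 − 5.333) + (538.8 − 521) + (273.01 − 259.51) + (56 − 33.9).
That is 17.697 + 17.8 + 13.5 + 22.1, which totals 71.097 million years.

71.097 million years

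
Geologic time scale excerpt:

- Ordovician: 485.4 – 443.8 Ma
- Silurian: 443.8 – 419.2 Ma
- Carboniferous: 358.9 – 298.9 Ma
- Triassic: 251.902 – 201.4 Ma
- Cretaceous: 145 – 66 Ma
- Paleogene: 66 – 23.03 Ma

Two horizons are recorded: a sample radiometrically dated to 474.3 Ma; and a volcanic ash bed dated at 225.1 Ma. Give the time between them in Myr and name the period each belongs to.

249.2 million years apart; the first in the Ordovician, the second in the Triassic

Elapsed time: 474.3 − 225.1 = 249.2 Myr.
474.3 Ma lies within 485.4–443.8 Ma: Ordovician.
225.1 Ma lies within 251.902–201.4 Ma: Triassic.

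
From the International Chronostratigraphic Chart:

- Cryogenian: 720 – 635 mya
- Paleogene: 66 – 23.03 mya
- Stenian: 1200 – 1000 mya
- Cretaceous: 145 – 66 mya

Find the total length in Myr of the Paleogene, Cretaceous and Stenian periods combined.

321.97 million years

Each duration: Paleogene = 42.97; Cretaceous = 79; Stenian = 200.
Sum: 42.97 + 79 + 200 = 321.97 Myr.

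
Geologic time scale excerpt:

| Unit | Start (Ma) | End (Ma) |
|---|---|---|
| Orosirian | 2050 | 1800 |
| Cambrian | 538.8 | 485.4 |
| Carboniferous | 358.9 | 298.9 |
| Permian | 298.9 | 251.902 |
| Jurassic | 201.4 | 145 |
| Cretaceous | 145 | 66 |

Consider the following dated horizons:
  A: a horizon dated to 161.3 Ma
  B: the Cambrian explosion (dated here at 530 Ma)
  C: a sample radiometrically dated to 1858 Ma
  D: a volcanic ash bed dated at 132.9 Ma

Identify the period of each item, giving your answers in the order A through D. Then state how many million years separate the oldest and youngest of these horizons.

Match each age against the start–end ranges in the excerpt: A = 161.3 Ma → Jurassic (201.4–145); B = 530 Ma → Cambrian (538.8–485.4); C = 1858 Ma → Orosirian (2050–1800); D = 132.9 Ma → Cretaceous (145–66).
The largest age is 1858 Ma and the smallest is 132.9 Ma; their difference is 1725.1 Myr.

A — Jurassic; B — Cambrian; C — Orosirian; D — Cretaceous; span 1725.1 million years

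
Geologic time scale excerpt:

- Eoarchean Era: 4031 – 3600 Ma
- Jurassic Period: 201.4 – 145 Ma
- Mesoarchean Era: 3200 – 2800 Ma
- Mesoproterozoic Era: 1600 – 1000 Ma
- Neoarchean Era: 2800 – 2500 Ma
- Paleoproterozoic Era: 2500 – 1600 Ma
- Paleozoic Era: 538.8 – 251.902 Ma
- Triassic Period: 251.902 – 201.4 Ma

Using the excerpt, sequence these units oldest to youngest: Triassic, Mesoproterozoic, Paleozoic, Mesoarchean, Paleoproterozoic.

Mesoarchean, Paleoproterozoic, Mesoproterozoic, Paleozoic, Triassic

The oldest of these is Mesoarchean (starts 3200 Ma) and the youngest is Triassic (ends 201.4 Ma).
In between, by decreasing start age: Paleoproterozoic (2500), Mesoproterozoic (1600), Paleozoic (538.8).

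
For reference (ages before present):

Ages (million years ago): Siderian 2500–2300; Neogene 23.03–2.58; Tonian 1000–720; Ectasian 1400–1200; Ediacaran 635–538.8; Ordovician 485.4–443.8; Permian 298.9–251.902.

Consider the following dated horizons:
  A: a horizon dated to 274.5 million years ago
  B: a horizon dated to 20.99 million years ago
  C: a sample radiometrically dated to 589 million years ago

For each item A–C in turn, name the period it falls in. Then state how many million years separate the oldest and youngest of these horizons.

Match each age against the start–end ranges in the excerpt: A = 274.5 Ma → Permian (298.9–251.902); B = 20.99 Ma → Neogene (23.03–2.58); C = 589 Ma → Ediacaran (635–538.8).
The largest age is 589 Ma and the smallest is 20.99 Ma; their difference is 568.01 Myr.

A — Permian; B — Neogene; C — Ediacaran; span 568.01 million years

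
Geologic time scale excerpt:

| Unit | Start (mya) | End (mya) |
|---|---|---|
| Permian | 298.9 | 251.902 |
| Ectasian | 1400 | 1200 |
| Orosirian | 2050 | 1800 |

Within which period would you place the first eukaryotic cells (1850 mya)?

Orosirian

1850 Ma lies between 2050 and 1800 Ma, so it falls in the Orosirian.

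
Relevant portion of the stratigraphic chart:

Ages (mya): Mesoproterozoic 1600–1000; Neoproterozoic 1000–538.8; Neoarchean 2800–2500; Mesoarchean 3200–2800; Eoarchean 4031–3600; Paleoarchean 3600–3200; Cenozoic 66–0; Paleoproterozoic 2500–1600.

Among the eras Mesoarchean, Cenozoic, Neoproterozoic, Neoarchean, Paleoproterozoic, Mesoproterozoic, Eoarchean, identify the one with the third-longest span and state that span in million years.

Neoproterozoic, 461.2 million years

Start − end for each: Mesoarchean 3200 − 2800 = 400; Cenozoic 66 − 0 = 66; Neoproterozoic 1000 − 538.8 = 461.2; Neoarchean 2800 − 2500 = 300; Paleoproterozoic 2500 − 1600 = 900; Mesoproterozoic 1600 − 1000 = 600; Eoarchean 4031 − 3600 = 431.
Ranking these from longest: Paleoproterozoic > Mesoproterozoic > Neoproterozoic > Eoarchean > Mesoarchean > Neoarchean > Cenozoic.
Position 3 in that ranking is Neoproterozoic, which lasted 461.2 Myr.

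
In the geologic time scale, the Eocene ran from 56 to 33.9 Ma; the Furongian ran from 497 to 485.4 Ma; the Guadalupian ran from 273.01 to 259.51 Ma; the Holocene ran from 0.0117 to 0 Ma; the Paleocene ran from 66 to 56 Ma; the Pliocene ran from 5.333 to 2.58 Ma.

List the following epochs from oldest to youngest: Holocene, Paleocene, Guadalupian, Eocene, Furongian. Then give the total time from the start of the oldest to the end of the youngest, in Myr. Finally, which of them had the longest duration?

Furongian, Guadalupian, Paleocene, Eocene, Holocene; total span 497 Myr; longest is Eocene

Start ages (Ma): Furongian 497, Guadalupian 273.01, Paleocene 66, Eocene 56, Holocene 0.0117.
Ordered oldest to youngest: Furongian, Guadalupian, Paleocene, Eocene, Holocene.
Span = 497 − 0 = 497 Myr.
Durations: Guadalupian 13.5, Paleocene 10, Eocene 22.1, Holocene 0.0117, Furongian 11.6 → longest is Eocene (22.1 Myr).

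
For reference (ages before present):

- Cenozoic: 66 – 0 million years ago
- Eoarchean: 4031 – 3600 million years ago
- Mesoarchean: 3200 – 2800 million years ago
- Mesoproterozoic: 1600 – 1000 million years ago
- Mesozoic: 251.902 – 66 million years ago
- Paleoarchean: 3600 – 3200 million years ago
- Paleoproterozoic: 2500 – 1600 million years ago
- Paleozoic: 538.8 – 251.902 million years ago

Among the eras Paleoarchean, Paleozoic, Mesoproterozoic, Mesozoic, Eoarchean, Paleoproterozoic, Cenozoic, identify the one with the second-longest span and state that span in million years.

Durations: Paleoarchean 400; Paleozoic 286.898; Mesoproterozoic 600; Mesozoic 185.902; Eoarchean 431; Paleoproterozoic 900; Cenozoic 66 Myr.
Sorted longest-first: Paleoproterozoic (900), Mesoproterozoic (600), Eoarchean (431), Paleoarchean (400), Paleozoic (286.898), Mesozoic (185.902), Cenozoic (66).
The second longest is Mesoproterozoic at 600 Myr.

Mesoproterozoic, 600 million years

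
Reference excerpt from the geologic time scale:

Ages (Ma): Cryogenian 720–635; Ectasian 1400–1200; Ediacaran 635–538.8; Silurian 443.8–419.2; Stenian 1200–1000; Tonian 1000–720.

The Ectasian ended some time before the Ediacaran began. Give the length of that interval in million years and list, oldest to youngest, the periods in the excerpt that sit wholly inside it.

The Ectasian closes at 1200 Ma and the Ediacaran opens at 635 Ma, so the interval is 1200 − 635 = 565 Myr.
A period fits inside if it starts at or after 1200 Ma and ends at or before 635 Ma; oldest first that gives Stenian, Tonian, Cryogenian.

565 million years; Stenian, Tonian, Cryogenian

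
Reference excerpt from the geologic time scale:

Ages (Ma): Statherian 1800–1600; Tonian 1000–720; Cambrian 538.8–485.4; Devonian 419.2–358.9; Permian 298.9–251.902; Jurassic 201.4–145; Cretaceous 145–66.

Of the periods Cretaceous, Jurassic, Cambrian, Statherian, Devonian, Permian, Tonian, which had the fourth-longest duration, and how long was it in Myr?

Durations: Cretaceous 79; Jurassic 56.4; Cambrian 53.4; Statherian 200; Devonian 60.3; Permian 46.998; Tonian 280 Myr.
Sorted longest-first: Tonian (280), Statherian (200), Cretaceous (79), Devonian (60.3), Jurassic (56.4), Cambrian (53.4), Permian (46.998).
The fourth longest is Devonian at 60.3 Myr.

Devonian, 60.3 million years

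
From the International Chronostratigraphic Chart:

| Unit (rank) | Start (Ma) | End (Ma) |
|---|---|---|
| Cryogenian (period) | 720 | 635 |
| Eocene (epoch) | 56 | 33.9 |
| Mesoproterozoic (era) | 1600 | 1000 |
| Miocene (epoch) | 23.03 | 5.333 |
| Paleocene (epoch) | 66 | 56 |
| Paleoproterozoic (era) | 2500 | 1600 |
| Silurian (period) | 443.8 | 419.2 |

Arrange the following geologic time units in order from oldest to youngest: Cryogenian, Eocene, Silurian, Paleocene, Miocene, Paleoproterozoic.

Sorting by start age (descending Ma, since larger Ma = older): Paleoproterozoic began 2500, Cryogenian began 720, Silurian began 443.8, Paleocene began 66, Eocene began 56, Miocene began 23.03.

Paleoproterozoic, then Cryogenian, then Silurian, then Paleocene, then Eocene, then Miocene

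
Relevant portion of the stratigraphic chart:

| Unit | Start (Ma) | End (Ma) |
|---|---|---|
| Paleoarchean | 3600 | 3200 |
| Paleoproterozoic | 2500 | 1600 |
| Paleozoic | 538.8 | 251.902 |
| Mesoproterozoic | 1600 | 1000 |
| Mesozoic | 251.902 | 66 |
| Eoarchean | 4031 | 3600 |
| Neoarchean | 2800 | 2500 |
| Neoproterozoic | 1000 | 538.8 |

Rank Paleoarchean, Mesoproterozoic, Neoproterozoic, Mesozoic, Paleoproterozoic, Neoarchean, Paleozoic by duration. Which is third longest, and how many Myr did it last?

Durations: Paleoarchean 400; Mesoproterozoic 600; Neoproterozoic 461.2; Mesozoic 185.902; Paleoproterozoic 900; Neoarchean 300; Paleozoic 286.898 Myr.
Sorted longest-first: Paleoproterozoic (900), Mesoproterozoic (600), Neoproterozoic (461.2), Paleoarchean (400), Neoarchean (300), Paleozoic (286.898), Mesozoic (185.902).
The third longest is Neoproterozoic at 461.2 Myr.

Neoproterozoic, 461.2 million years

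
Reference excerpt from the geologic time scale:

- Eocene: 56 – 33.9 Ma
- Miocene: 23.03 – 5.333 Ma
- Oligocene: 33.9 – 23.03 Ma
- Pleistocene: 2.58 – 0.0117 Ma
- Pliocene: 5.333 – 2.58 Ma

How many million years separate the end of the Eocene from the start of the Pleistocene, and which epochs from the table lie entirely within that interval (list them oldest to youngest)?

The Eocene closes at 33.9 Ma and the Pleistocene opens at 2.58 Ma, so the interval is 33.9 − 2.58 = 31.32 Myr.
An epoch fits inside if it starts at or after 33.9 Ma and ends at or before 2.58 Ma; oldest first that gives Oligocene, Miocene, Pliocene.

31.32 million years; Oligocene, Miocene, Pliocene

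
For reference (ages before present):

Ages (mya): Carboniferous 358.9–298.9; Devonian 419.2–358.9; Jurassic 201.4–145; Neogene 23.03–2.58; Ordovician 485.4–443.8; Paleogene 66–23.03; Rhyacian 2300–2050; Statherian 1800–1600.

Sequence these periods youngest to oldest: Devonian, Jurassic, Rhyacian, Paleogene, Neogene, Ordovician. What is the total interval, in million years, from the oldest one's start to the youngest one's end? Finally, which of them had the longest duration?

Start ages (Ma): Rhyacian 2300, Ordovician 485.4, Devonian 419.2, Jurassic 201.4, Paleogene 66, Neogene 23.03.
Ordered youngest to oldest: Neogene, Paleogene, Jurassic, Devonian, Ordovician, Rhyacian.
Span = 2300 − 2.58 = 2297.42 Myr.
Durations: Neogene 20.45, Devonian 60.3, Jurassic 56.4, Paleogene 42.97, Ordovician 41.6, Rhyacian 250 → longest is Rhyacian (250 Myr).

Neogene → Paleogene → Jurassic → Devonian → Ordovician → Rhyacian; total span 2297.42 Myr; longest is Rhyacian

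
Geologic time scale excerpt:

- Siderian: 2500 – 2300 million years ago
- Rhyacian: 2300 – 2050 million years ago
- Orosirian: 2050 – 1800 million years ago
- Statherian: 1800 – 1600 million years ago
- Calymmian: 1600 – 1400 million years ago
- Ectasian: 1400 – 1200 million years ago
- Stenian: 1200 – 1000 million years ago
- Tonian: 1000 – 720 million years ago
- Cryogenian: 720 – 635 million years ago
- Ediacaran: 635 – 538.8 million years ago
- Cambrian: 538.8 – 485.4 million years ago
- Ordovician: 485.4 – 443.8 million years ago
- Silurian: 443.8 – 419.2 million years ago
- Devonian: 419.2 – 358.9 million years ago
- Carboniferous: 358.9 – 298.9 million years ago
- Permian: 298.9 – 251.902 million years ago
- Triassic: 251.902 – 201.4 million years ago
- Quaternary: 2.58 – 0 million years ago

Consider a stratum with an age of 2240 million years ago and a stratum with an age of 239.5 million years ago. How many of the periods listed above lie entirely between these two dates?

2240 Ma sits inside the Rhyacian (2300–2050) and 239.5 Ma inside the Triassic (251.902–201.4); neither of those is wholly between the two dates.
The listed periods lying completely between them are Orosirian, Statherian, Calymmian, Ectasian, Stenian, Tonian, Cryogenian, Ediacaran, Cambrian, Ordovician, Silurian, Devonian, Carboniferous, Permian — 14 in all.

14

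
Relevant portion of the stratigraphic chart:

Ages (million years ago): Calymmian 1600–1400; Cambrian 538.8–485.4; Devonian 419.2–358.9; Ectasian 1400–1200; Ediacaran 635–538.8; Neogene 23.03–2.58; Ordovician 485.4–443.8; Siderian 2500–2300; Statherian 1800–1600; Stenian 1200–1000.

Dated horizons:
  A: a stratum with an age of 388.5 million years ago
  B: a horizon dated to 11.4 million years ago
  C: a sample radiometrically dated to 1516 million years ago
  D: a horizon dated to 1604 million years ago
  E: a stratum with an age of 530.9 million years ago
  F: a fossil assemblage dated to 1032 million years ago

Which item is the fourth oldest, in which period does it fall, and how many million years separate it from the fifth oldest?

E, in the Cambrian; 142.4 million years to A

Sorted oldest-first by Ma: D (1604), C (1516), F (1032), E (530.9), A (388.5), B (11.4).
The fourth oldest is E at 530.9 Ma, which lies in 538.8–485.4 Ma: the Cambrian.
The fifth oldest is A at 388.5 Ma; separation = |530.9 − 388.5| = 142.4 Myr.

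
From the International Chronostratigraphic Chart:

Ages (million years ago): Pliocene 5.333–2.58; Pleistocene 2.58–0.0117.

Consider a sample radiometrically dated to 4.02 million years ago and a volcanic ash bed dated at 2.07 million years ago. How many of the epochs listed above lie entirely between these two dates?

Checking each listed span, none has both start < 4.02 Ma and end > 2.07 Ma — every epoch straddles one of the two dates or lies outside them — so the count is 0.

0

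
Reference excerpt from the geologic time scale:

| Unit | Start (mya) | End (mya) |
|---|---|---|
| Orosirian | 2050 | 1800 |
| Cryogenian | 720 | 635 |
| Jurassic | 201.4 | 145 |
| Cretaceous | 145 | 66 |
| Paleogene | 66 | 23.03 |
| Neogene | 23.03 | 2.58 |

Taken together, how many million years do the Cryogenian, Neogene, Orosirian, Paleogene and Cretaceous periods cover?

Duration is start − end for each: (720 − 635) + (23.03 − 2.58) + (2050 − 1800) + (66 − 23.03) + (145 − 66).
That is 85 + 20.45 + 250 + 42.97 + 79, which totals 477.42 million years.

477.42 million years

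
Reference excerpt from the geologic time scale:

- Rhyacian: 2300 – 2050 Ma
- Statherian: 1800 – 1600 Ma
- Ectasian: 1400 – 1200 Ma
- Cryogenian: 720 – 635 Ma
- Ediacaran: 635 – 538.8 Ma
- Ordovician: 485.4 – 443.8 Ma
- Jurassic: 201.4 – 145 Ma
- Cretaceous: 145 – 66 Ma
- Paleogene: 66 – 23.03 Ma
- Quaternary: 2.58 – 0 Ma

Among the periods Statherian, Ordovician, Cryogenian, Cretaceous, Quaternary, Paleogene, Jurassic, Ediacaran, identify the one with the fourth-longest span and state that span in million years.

Durations: Statherian 200; Ordovician 41.6; Cryogenian 85; Cretaceous 79; Quaternary 2.58; Paleogene 42.97; Jurassic 56.4; Ediacaran 96.2 Myr.
Sorted longest-first: Statherian (200), Ediacaran (96.2), Cryogenian (85), Cretaceous (79), Jurassic (56.4), Paleogene (42.97), Ordovician (41.6), Quaternary (2.58).
The fourth longest is Cretaceous at 79 Myr.

Cretaceous, 79 million years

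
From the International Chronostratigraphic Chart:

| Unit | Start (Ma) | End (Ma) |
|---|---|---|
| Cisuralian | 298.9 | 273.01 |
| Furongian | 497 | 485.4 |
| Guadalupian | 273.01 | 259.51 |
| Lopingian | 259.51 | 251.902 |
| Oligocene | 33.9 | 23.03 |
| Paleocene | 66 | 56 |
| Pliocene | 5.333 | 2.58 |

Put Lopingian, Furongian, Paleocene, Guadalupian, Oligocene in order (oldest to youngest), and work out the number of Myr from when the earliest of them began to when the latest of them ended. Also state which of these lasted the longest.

Start ages (Ma): Furongian 497, Guadalupian 273.01, Lopingian 259.51, Paleocene 66, Oligocene 33.9.
Ordered oldest to youngest: Furongian, Guadalupian, Lopingian, Paleocene, Oligocene.
Span = 497 − 23.03 = 473.97 Myr.
Durations: Furongian 11.6, Oligocene 10.87, Guadalupian 13.5, Lopingian 7.608, Paleocene 10 → longest is Guadalupian (13.5 Myr).

Furongian → Guadalupian → Lopingian → Paleocene → Oligocene; total span 473.97 Myr; longest is Guadalupian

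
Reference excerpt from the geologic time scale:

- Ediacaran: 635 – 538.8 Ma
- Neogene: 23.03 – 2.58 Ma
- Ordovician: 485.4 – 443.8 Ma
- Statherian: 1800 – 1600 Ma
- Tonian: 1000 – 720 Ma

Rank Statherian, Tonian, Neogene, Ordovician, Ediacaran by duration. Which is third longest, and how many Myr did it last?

Ediacaran, 96.2 million years

Durations: Statherian 200; Tonian 280; Neogene 20.45; Ordovician 41.6; Ediacaran 96.2 Myr.
Sorted longest-first: Tonian (280), Statherian (200), Ediacaran (96.2), Ordovician (41.6), Neogene (20.45).
The third longest is Ediacaran at 96.2 Myr.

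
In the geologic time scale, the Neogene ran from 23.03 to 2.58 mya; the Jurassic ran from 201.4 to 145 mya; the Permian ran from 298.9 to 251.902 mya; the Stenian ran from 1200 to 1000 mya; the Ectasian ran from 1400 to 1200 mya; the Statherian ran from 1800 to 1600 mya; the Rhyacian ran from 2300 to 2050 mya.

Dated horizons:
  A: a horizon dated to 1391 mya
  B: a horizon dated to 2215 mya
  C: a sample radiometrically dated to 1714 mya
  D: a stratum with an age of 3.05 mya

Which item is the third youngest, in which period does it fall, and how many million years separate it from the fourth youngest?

C, in the Statherian; 501 million years to B

Smaller Ma means younger, so youngest first: D 3.05 < A 1391 < C 1714 < B 2215.
Counting 3 along gives C (1714 Ma); the excerpt puts that inside the Statherian, 1800–1600 Ma.
Next in line is B (2215 Ma), and 2215 − 1714 = 501 Myr.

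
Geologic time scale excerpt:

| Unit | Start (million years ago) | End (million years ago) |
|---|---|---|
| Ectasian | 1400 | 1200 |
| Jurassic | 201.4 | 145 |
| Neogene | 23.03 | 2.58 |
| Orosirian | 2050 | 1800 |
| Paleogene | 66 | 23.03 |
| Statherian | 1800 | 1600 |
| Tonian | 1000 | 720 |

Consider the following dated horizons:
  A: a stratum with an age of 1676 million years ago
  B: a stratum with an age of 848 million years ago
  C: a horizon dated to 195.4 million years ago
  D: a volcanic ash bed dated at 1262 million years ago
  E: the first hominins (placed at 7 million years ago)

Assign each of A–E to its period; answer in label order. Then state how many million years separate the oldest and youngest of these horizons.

A — Statherian; B — Tonian; C — Jurassic; D — Ectasian; E — Neogene; span 1669 million years

A: 1676 Ma lies in 1800–1600 Ma, so Statherian.
B: 848 Ma lies in 1000–720 Ma, so Tonian.
C: 195.4 Ma lies in 201.4–145 Ma, so Jurassic.
D: 1262 Ma lies in 1400–1200 Ma, so Ectasian.
E: 7 Ma lies in 23.03–2.58 Ma, so Neogene.
Oldest = 1676 Ma, youngest = 7 Ma → span 1669 Myr.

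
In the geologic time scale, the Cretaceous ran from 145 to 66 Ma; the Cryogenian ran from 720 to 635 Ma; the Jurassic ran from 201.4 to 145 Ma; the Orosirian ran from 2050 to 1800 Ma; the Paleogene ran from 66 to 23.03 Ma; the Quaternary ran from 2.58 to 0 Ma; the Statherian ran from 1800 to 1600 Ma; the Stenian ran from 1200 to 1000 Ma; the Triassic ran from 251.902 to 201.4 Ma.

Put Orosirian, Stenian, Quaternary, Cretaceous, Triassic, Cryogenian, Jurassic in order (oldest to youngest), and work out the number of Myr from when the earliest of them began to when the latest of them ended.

Start ages (Ma): Orosirian 2050, Stenian 1200, Cryogenian 720, Triassic 251.902, Jurassic 201.4, Cretaceous 145, Quaternary 2.58.
Ordered oldest to youngest: Orosirian, Stenian, Cryogenian, Triassic, Jurassic, Cretaceous, Quaternary.
Span = 2050 − 0 = 2050 Myr.

Orosirian, Stenian, Cryogenian, Triassic, Jurassic, Cretaceous, Quaternary; total span 2050 Myr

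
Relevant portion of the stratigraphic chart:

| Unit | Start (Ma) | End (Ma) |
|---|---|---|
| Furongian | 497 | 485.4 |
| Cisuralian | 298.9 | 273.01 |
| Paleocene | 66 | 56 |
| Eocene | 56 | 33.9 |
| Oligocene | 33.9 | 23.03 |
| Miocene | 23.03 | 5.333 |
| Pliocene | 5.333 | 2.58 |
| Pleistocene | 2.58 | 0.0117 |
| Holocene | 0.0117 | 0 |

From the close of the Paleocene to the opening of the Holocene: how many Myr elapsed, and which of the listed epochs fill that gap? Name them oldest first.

55.9883 million years; Eocene, Oligocene, Miocene, Pliocene, Pleistocene

The Paleocene closes at 56 Ma and the Holocene opens at 0.0117 Ma, so the interval is 56 − 0.0117 = 55.9883 Myr.
An epoch fits inside if it starts at or after 56 Ma and ends at or before 0.0117 Ma; oldest first that gives Eocene, Oligocene, Miocene, Pliocene, Pleistocene.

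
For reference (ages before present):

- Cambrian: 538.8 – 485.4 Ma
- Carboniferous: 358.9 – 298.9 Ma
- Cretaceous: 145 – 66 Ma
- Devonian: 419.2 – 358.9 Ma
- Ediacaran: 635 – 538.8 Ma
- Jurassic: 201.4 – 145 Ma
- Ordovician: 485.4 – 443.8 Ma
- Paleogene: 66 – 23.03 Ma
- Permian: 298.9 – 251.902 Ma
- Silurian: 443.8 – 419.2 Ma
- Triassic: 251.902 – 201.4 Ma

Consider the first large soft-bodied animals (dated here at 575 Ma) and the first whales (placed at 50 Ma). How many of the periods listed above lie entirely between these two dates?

575 Ma sits inside the Ediacaran (635–538.8) and 50 Ma inside the Paleogene (66–23.03); neither of those is wholly between the two dates.
The listed periods lying completely between them are Cambrian, Ordovician, Silurian, Devonian, Carboniferous, Permian, Triassic, Jurassic, Cretaceous — 9 in all.

9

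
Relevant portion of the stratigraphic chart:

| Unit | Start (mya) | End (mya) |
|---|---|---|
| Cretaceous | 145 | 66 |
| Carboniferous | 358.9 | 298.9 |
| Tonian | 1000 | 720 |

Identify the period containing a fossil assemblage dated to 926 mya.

Tonian

926 Ma lies between 1000 and 720 Ma, so it falls in the Tonian.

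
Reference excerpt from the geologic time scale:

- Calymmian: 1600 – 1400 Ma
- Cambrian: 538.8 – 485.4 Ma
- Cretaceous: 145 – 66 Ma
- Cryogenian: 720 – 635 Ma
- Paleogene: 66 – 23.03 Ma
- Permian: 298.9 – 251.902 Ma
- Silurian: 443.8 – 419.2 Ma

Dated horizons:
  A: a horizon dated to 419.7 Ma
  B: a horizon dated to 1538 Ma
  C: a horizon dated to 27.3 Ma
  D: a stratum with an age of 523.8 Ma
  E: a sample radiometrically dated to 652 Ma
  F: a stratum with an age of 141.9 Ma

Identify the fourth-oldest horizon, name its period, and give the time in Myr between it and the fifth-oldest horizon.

Sorted oldest-first by Ma: B (1538), E (652), D (523.8), A (419.7), F (141.9), C (27.3).
The fourth oldest is A at 419.7 Ma, which lies in 443.8–419.2 Ma: the Silurian.
The fifth oldest is F at 141.9 Ma; separation = |419.7 − 141.9| = 277.8 Myr.

A, in the Silurian; 277.8 million years to F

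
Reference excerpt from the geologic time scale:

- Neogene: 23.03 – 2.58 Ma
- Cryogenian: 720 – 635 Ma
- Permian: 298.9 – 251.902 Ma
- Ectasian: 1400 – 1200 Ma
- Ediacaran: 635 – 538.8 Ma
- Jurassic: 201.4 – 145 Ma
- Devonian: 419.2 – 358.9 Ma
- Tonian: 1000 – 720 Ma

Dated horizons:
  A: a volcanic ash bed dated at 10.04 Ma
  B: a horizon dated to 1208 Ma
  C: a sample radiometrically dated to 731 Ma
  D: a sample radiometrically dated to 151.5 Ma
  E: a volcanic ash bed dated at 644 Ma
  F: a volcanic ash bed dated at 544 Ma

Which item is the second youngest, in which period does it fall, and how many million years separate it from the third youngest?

D, in the Jurassic; 392.5 million years to F

Smaller Ma means younger, so youngest first: A 10.04 < D 151.5 < F 544 < E 644 < C 731 < B 1208.
Counting 2 along gives D (151.5 Ma); the excerpt puts that inside the Jurassic, 201.4–145 Ma.
Next in line is F (544 Ma), and 544 − 151.5 = 392.5 Myr.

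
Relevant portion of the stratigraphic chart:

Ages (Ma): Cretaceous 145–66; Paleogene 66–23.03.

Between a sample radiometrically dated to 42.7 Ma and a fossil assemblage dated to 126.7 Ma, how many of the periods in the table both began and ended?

0

The older date is 126.7 Ma and the younger is 42.7 Ma.
No period both begins after 126.7 Ma and ends before 42.7 Ma, so the count is 0.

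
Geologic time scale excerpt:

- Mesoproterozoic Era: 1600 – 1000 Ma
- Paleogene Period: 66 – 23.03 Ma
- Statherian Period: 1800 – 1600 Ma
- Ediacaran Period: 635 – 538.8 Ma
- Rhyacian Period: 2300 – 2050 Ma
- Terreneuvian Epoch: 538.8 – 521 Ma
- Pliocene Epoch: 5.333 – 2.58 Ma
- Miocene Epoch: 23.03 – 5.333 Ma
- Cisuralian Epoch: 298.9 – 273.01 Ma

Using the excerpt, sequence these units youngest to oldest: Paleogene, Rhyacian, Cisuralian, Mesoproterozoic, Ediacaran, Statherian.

Paleogene, Cisuralian, Ediacaran, Mesoproterozoic, Statherian, Rhyacian

Sorting by start age (ascending Ma, since larger Ma = older): Paleogene start 66, Cisuralian start 298.9, Ediacaran start 635, Mesoproterozoic start 1600, Statherian start 1800, Rhyacian start 2300.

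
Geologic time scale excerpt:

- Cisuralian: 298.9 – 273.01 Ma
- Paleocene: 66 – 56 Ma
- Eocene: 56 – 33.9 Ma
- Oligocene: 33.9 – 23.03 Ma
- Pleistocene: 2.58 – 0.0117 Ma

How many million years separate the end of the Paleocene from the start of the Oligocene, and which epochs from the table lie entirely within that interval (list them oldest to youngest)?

22.1 million years; Eocene

The Paleocene closes at 56 Ma and the Oligocene opens at 33.9 Ma, so the interval is 56 − 33.9 = 22.1 Myr.
An epoch fits inside if it starts at or after 56 Ma and ends at or before 33.9 Ma; oldest first that gives Eocene.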